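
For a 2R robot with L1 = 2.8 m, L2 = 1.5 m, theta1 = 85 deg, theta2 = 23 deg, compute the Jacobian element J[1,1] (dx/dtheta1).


J[1,1] = -L1*sin(t1) - L2*sin(t1+t2)
= -2.8*sin(85) - 1.5*sin(108)
= -4.2159


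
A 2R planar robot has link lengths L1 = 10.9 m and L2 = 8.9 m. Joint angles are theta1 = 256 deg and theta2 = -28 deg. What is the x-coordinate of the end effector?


Convert angles to radians: theta1 = 4.468, theta2 = -0.4887
x = L1*cos(theta1) + L2*cos(theta1+theta2)
x = -2.6369 + -5.9553
x = -8.5922


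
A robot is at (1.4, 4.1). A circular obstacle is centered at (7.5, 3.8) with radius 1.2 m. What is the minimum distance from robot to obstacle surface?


center_dist = sqrt((1.4-7.5)^2 + (4.1-3.8)^2)
= sqrt(37.21 + 0.09)
= 6.1074
min_dist = center_dist - radius = 6.1074 - 1.2 = 4.9074 m


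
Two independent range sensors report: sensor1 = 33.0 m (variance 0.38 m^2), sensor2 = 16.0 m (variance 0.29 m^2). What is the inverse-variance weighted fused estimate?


w1 = (1/var1) / (1/var1 + 1/var2)
   = 2.6316 / (2.6316 + 3.4483) = 0.4328
w2 = 1 - w1 = 0.5672
fused = w1*s1 + w2*s2 = 14.2836 + 9.0746
= 23.3582 m


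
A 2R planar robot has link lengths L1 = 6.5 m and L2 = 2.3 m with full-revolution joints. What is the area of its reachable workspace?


r_max = L1 + L2 = 8.8 m
r_min = |L1 - L2| = 4.2 m
Area = pi*(r_max^2 - r_min^2)
= pi*(77.44 - 17.64)
= pi * 59.8
= 187.8672 m^2


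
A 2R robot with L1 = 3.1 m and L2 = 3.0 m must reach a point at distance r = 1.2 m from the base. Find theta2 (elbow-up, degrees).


cos(theta2) = (r^2 - L1^2 - L2^2) / (2*L1*L2)
cos(theta2) = (1.44 - 9.61 - 9.0) / 18.6
cos(theta2) = -0.923118
theta2 = 157.3863 degrees


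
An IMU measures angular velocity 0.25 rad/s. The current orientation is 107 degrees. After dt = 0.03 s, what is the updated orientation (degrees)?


delta_theta = w * dt = 0.25 * 0.03 = 0.0075 rad
= 0.4297 deg
theta_new = 107 + 0.4297 = 107.4297 deg


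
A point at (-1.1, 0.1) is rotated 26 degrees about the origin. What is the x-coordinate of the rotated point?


x' = x*cos(theta) - y*sin(theta)
cos(26 deg) = 0.8988, sin(26 deg) = 0.4384
x' = -1.1 * 0.8988 - 0.1 * 0.4384
= -0.9887 - 0.0438
= -1.0325


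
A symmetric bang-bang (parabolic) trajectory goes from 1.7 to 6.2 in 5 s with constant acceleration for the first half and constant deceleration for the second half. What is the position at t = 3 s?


Symmetric rest-to-rest: each phase covers (pf-p0)/2 in time T/2. 0.5*a*(T/2)^2 = (pf-p0)/2 => a = 4*(pf-p0)/T^2
a = 4*(6.2-1.7)/5^2 = 0.72
t = 3 is in the deceleration phase (t > T/2).
p = pf - 0.5*a*(T-t)^2 = 6.2 - 0.5*0.72*2^2
= 4.76


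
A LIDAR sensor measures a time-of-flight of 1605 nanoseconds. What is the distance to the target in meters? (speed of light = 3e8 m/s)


tof = 1605 ns = 1.605e-06 s
dist = c * tof / 2
= 3e8 * 1.605e-06 / 2
= 240.75 m


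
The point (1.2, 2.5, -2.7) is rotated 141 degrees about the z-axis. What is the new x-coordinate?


Rotation about z-axis: x' = x*cos(theta) - y*sin(theta)
= 1.2 * -0.7771 - 2.5 * 0.6293
= -2.5059


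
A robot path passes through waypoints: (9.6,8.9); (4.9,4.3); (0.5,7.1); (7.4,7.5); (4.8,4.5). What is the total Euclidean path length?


Segment lengths:
  seg1 = sqrt((-4.7)^2 + (-4.6)^2) = 6.5765
  seg2 = sqrt((-4.4)^2 + (2.8)^2) = 5.2154
  seg3 = sqrt((6.9)^2 + (0.4)^2) = 6.9116
  seg4 = sqrt((-2.6)^2 + (-3.0)^2) = 3.9699
Total = 22.6733


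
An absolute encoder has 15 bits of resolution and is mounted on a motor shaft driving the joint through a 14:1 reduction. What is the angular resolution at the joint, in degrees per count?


counts = 2^15 = 32768
effective counts at joint = 32768 * 14 = 458752
resolution = 360 / 458752
= 7.8474e-04 deg/count


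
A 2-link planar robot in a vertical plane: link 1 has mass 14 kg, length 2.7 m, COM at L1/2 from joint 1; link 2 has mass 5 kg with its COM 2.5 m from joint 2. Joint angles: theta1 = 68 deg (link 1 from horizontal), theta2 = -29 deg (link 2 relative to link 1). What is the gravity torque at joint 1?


Horizontal distance from joint 1 to link-1 COM:
  x_c1 = (L1/2)*cos(t1) = 1.35 * 0.3746 = 0.5057 m
Horizontal distance from joint 1 to link-2 COM:
  x_c2 = L1*cos(t1) + Lc2*cos(t1+t2)
       = 2.7*0.3746 + 2.5*0.7771 = 2.9543 m
tau1 = m1*g*x_c1 + m2*g*x_c2
     = 14*9.81*0.5057 + 5*9.81*2.9543
     = 69.4554 + 144.9085
     = 214.364 Nm


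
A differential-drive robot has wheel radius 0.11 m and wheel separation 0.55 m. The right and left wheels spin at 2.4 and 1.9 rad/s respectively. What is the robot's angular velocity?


vR = r*wR = 0.11*2.4 = 0.264 m/s
vL = r*wL = 0.11*1.9 = 0.209 m/s
v = (vR+vL)/2 = 0.2365 m/s
omega = (vR-vL)/L = 0.1 rad/s
angular velocity = 0.1 rad/s


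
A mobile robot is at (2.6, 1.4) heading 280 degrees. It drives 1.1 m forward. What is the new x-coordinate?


x_new = x0 + d*cos(theta)
= 2.6 + 1.1*cos(280)
= 2.6 + 0.191
= 2.791


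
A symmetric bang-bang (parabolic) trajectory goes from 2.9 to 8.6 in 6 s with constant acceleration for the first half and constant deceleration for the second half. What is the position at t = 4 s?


Symmetric rest-to-rest: each phase covers (pf-p0)/2 in time T/2. 0.5*a*(T/2)^2 = (pf-p0)/2 => a = 4*(pf-p0)/T^2
a = 4*(8.6-2.9)/6^2 = 0.6333
t = 4 is in the deceleration phase (t > T/2).
p = pf - 0.5*a*(T-t)^2 = 8.6 - 0.5*0.6333*2^2
= 7.3333


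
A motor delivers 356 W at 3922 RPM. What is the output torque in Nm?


omega = 3922 * 2*pi/60 = 410.7109 rad/s
tau = P / omega = 356 / 410.7109
= 0.8668 Nm


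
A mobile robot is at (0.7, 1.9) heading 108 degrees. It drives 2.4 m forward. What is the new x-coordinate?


x_new = x0 + d*cos(theta)
= 0.7 + 2.4*cos(108)
= 0.7 + -0.7416
= -0.0416


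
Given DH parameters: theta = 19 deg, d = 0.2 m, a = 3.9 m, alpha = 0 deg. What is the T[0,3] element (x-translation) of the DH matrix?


T[0,3] = a * cos(theta)
= 3.9 * cos(19 deg)
= 3.9 * 0.9455
= 3.6875


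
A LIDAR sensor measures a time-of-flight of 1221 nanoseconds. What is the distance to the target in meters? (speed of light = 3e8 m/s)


tof = 1221 ns = 1.221e-06 s
dist = c * tof / 2
= 3e8 * 1.221e-06 / 2
= 183.15 m


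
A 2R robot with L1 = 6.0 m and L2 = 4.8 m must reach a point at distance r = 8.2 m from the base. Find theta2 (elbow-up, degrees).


cos(theta2) = (r^2 - L1^2 - L2^2) / (2*L1*L2)
cos(theta2) = (67.24 - 36.0 - 23.04) / 57.6
cos(theta2) = 0.142361
theta2 = 81.8155 degrees


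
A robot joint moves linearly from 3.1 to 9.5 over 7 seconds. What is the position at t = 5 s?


s = t/T = 5/7 = 0.7143
p(t) = p0 + (pf-p0)*s
= 3.1 + (9.5 - 3.1) * 0.7143
= 7.6714


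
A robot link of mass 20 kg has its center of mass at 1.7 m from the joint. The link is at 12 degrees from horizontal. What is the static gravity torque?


tau = m*g*L*cos(angle)
= 20 * 9.81 * 1.7 * cos(12 deg)
= 20 * 9.81 * 1.7 * 0.9781
= 326.2514 Nm


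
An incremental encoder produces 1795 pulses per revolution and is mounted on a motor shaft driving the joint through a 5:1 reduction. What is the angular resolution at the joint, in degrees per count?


counts per rev = 1795
effective counts at joint = 1795 * 5 = 8975
resolution = 360 / 8975
= 0.0401 deg/count


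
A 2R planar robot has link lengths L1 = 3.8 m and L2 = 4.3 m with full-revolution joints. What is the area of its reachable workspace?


r_max = L1 + L2 = 8.1 m
r_min = |L1 - L2| = 0.5 m
Area = pi*(r_max^2 - r_min^2)
= pi*(65.61 - 0.25)
= pi * 65.36
= 205.3345 m^2


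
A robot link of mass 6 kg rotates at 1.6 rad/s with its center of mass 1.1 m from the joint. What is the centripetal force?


F = m * omega^2 * r
= 6 * 1.6^2 * 1.1
= 6 * 2.56 * 1.1
= 16.896 N


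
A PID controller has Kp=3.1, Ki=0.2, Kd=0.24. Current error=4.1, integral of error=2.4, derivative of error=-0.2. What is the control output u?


u = Kp*e + Ki*int(e) + Kd*de/dt
= 3.1*4.1 + 0.2*2.4 + 0.24*(-0.2)
= 12.71 + 0.48 + -0.048
= 13.142


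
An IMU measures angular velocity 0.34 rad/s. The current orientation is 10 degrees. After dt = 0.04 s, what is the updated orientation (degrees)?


delta_theta = w * dt = 0.34 * 0.04 = 0.0136 rad
= 0.7792 deg
theta_new = 10 + 0.7792 = 10.7792 deg


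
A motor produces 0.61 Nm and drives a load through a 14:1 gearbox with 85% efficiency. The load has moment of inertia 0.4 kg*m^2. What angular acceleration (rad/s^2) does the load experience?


tau_out = tau_motor * N * eta
= 0.61 * 14 * 0.85 = 7.259 Nm
alpha = tau_out / I = 7.259 / 0.4
= 18.1475 rad/s^2


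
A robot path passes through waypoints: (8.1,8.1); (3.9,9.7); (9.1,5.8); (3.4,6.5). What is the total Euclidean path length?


Segment lengths:
  seg1 = sqrt((-4.2)^2 + (1.6)^2) = 4.4944
  seg2 = sqrt((5.2)^2 + (-3.9)^2) = 6.5
  seg3 = sqrt((-5.7)^2 + (0.7)^2) = 5.7428
Total = 16.7373


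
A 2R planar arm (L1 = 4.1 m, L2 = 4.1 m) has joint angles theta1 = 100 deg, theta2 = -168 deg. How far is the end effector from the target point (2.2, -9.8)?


End effector via forward kinematics:
x = L1*cos(t1) + L2*cos(t1+t2) = 0.8239
y = L1*sin(t1) + L2*sin(t1+t2) = 0.2363
Distance to target:
d = sqrt((2.2 - 0.8239)^2 + (-9.8 - 0.2363)^2)
= sqrt(1.8936 + 100.7265)
= 10.1302 m


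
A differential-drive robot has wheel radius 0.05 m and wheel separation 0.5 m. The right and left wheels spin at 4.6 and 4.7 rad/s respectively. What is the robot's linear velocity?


vR = r*wR = 0.05*4.6 = 0.23 m/s
vL = r*wL = 0.05*4.7 = 0.235 m/s
v = (vR+vL)/2 = 0.2325 m/s
omega = (vR-vL)/L = -0.01 rad/s
linear velocity = 0.2325 m/s


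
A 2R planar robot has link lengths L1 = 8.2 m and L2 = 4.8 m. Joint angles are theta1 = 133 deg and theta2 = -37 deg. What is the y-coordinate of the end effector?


Convert angles to radians: theta1 = 2.3213, theta2 = -0.6458
y = L1*sin(theta1) + L2*sin(theta1+theta2)
y = 5.9971 + 4.7737
y = 10.7708


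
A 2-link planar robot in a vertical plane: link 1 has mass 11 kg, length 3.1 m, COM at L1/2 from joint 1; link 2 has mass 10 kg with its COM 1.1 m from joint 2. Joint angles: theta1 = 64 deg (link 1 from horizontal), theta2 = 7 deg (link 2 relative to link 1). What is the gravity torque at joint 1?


Horizontal distance from joint 1 to link-1 COM:
  x_c1 = (L1/2)*cos(t1) = 1.55 * 0.4384 = 0.6795 m
Horizontal distance from joint 1 to link-2 COM:
  x_c2 = L1*cos(t1) + Lc2*cos(t1+t2)
       = 3.1*0.4384 + 1.1*0.3256 = 1.7171 m
tau1 = m1*g*x_c1 + m2*g*x_c2
     = 11*9.81*0.6795 + 10*9.81*1.7171
     = 73.3222 + 168.4451
     = 241.7673 Nm


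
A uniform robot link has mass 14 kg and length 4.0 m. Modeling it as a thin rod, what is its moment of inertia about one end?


I = (1/3) * m * L^2
= (1/3) * 14 * 4.0^2
= 0.333333 * 14 * 16.0
= 74.6667 kg*m^2


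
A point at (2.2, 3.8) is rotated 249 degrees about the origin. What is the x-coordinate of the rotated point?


x' = x*cos(theta) - y*sin(theta)
cos(249 deg) = -0.3584, sin(249 deg) = -0.9336
x' = 2.2 * -0.3584 - 3.8 * -0.9336
= -0.7884 - -3.5476
= 2.7592


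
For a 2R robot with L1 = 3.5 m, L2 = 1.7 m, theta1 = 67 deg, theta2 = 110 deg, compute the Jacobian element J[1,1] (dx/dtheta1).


J[1,1] = -L1*sin(t1) - L2*sin(t1+t2)
= -3.5*sin(67) - 1.7*sin(177)
= -3.3107


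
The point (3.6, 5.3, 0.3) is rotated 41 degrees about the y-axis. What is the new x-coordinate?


Rotation about y-axis: x' = x*cos(theta) + z*sin(theta)
= 3.6 * 0.7547 + 0.3 * 0.6561
= 2.9138


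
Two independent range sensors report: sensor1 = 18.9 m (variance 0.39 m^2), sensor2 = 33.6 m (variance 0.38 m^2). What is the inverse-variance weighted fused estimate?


w1 = (1/var1) / (1/var1 + 1/var2)
   = 2.5641 / (2.5641 + 2.6316) = 0.4935
w2 = 1 - w1 = 0.5065
fused = w1*s1 + w2*s2 = 9.3273 + 17.0182
= 26.3455 m


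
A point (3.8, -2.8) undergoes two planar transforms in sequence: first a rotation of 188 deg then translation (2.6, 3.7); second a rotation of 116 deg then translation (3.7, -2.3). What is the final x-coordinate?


After transform 1:
x1 = cos(188)*3.8 - sin(188)*-2.8 + 2.6 = -1.5527
y1 = sin(188)*3.8 + cos(188)*-2.8 + 3.7 = 5.9439
After transform 2:
x2 = cos(116)*-1.5527 - sin(116)*5.9439 + 3.7
= -0.9617


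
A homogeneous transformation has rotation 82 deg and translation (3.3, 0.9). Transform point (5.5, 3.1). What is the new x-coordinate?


x' = cos(theta)*px - sin(theta)*py + tx
= 0.1392*5.5 - 0.9903*3.1 + 3.3
= 0.9956


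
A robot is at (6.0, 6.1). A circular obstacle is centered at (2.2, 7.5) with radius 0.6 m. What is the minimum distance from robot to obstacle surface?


center_dist = sqrt((6.0-2.2)^2 + (6.1-7.5)^2)
= sqrt(14.44 + 1.96)
= 4.0497
min_dist = center_dist - radius = 4.0497 - 0.6 = 3.4497 m


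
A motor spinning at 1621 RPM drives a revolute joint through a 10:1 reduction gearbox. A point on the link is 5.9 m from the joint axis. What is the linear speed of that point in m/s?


omega_motor = 1621 * 2*pi/60 = 169.7507 rad/s
omega_joint = omega_motor / 10 = 16.9751 rad/s
v = omega_joint * r = 16.9751 * 5.9
= 100.1529 m/s


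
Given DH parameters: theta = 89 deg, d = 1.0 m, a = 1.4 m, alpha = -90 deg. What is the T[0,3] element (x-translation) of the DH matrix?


T[0,3] = a * cos(theta)
= 1.4 * cos(89 deg)
= 1.4 * 0.0175
= 0.0244


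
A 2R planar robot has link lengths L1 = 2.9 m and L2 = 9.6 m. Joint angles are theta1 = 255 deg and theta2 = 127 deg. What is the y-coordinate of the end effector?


Convert angles to radians: theta1 = 4.4506, theta2 = 2.2166
y = L1*sin(theta1) + L2*sin(theta1+theta2)
y = -2.8012 + 3.5962
y = 0.795


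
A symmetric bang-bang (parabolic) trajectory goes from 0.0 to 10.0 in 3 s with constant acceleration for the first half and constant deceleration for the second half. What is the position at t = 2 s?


Symmetric rest-to-rest: each phase covers (pf-p0)/2 in time T/2. 0.5*a*(T/2)^2 = (pf-p0)/2 => a = 4*(pf-p0)/T^2
a = 4*(10.0-0.0)/3^2 = 4.4444
t = 2 is in the deceleration phase (t > T/2).
p = pf - 0.5*a*(T-t)^2 = 10.0 - 0.5*4.4444*1^2
= 7.7778


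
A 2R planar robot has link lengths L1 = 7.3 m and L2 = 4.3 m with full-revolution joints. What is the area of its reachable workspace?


r_max = L1 + L2 = 11.6 m
r_min = |L1 - L2| = 3.0 m
Area = pi*(r_max^2 - r_min^2)
= pi*(134.56 - 9.0)
= pi * 125.56
= 394.4584 m^2


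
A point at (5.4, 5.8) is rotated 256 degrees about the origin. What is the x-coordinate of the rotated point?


x' = x*cos(theta) - y*sin(theta)
cos(256 deg) = -0.2419, sin(256 deg) = -0.9703
x' = 5.4 * -0.2419 - 5.8 * -0.9703
= -1.3064 - -5.6277
= 4.3213


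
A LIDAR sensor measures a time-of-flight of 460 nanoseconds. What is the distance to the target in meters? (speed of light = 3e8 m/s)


tof = 460 ns = 4.6e-07 s
dist = c * tof / 2
= 3e8 * 4.6e-07 / 2
= 69.0 m


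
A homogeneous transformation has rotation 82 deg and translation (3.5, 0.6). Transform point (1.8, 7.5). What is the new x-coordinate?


x' = cos(theta)*px - sin(theta)*py + tx
= 0.1392*1.8 - 0.9903*7.5 + 3.5
= -3.6765


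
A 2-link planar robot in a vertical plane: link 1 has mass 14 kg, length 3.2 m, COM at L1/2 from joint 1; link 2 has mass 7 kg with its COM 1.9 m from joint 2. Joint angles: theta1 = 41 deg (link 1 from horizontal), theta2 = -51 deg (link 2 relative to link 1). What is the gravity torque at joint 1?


Horizontal distance from joint 1 to link-1 COM:
  x_c1 = (L1/2)*cos(t1) = 1.6 * 0.7547 = 1.2075 m
Horizontal distance from joint 1 to link-2 COM:
  x_c2 = L1*cos(t1) + Lc2*cos(t1+t2)
       = 3.2*0.7547 + 1.9*0.9848 = 4.2862 m
tau1 = m1*g*x_c1 + m2*g*x_c2
     = 14*9.81*1.2075 + 7*9.81*4.2862
     = 165.8429 + 294.3337
     = 460.1766 Nm


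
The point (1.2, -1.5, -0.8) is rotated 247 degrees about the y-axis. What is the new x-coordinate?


Rotation about y-axis: x' = x*cos(theta) + z*sin(theta)
= 1.2 * -0.3907 + -0.8 * -0.9205
= 0.2675


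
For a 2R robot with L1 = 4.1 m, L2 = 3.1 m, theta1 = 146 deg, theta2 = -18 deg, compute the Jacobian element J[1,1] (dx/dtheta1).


J[1,1] = -L1*sin(t1) - L2*sin(t1+t2)
= -4.1*sin(146) - 3.1*sin(128)
= -4.7355


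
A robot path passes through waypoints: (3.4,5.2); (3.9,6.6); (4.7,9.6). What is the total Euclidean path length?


Segment lengths:
  seg1 = sqrt((0.5)^2 + (1.4)^2) = 1.4866
  seg2 = sqrt((0.8)^2 + (3.0)^2) = 3.1048
Total = 4.5914


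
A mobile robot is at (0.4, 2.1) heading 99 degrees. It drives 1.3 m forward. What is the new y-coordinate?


y_new = y0 + d*sin(theta)
= 2.1 + 1.3*sin(99)
= 2.1 + 1.284
= 3.384


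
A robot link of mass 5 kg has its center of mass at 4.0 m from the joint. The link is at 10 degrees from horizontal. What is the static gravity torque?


tau = m*g*L*cos(angle)
= 5 * 9.81 * 4.0 * cos(10 deg)
= 5 * 9.81 * 4.0 * 0.9848
= 193.2193 Nm


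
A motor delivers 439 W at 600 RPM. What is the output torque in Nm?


omega = 600 * 2*pi/60 = 62.8319 rad/s
tau = P / omega = 439 / 62.8319
= 6.9869 Nm


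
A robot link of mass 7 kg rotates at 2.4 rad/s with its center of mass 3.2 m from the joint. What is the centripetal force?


F = m * omega^2 * r
= 7 * 2.4^2 * 3.2
= 7 * 5.76 * 3.2
= 129.024 N


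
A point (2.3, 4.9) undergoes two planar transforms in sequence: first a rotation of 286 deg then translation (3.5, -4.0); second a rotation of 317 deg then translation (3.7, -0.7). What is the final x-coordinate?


After transform 1:
x1 = cos(286)*2.3 - sin(286)*4.9 + 3.5 = 8.8441
y1 = sin(286)*2.3 + cos(286)*4.9 + -4.0 = -4.8603
After transform 2:
x2 = cos(317)*8.8441 - sin(317)*-4.8603 + 3.7
= 6.8535


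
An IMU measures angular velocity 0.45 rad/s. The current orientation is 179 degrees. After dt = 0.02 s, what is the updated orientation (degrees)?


delta_theta = w * dt = 0.45 * 0.02 = 0.009 rad
= 0.5157 deg
theta_new = 179 + 0.5157 = 179.5157 deg


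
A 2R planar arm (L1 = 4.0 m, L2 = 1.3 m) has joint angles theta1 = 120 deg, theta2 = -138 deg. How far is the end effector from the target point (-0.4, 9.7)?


End effector via forward kinematics:
x = L1*cos(t1) + L2*cos(t1+t2) = -0.7636
y = L1*sin(t1) + L2*sin(t1+t2) = 3.0624
Distance to target:
d = sqrt((-0.4 - -0.7636)^2 + (9.7 - 3.0624)^2)
= sqrt(0.1322 + 44.058)
= 6.6476 m


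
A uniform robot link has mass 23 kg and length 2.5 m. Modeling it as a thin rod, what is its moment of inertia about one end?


I = (1/3) * m * L^2
= (1/3) * 23 * 2.5^2
= 0.333333 * 23 * 6.25
= 47.9167 kg*m^2


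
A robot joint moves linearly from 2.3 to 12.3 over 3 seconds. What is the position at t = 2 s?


s = t/T = 2/3 = 0.6667
p(t) = p0 + (pf-p0)*s
= 2.3 + (12.3 - 2.3) * 0.6667
= 8.9667


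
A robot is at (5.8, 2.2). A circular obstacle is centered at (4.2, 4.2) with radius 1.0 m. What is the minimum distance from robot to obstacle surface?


center_dist = sqrt((5.8-4.2)^2 + (2.2-4.2)^2)
= sqrt(2.56 + 4.0)
= 2.5612
min_dist = center_dist - radius = 2.5612 - 1.0 = 1.5612 m


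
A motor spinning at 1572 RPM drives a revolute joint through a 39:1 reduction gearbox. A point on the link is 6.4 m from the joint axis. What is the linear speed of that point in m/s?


omega_motor = 1572 * 2*pi/60 = 164.6195 rad/s
omega_joint = omega_motor / 39 = 4.221 rad/s
v = omega_joint * r = 4.221 * 6.4
= 27.0145 m/s


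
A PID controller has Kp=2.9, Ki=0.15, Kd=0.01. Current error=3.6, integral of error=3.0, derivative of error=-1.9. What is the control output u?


u = Kp*e + Ki*int(e) + Kd*de/dt
= 2.9*3.6 + 0.15*3.0 + 0.01*(-1.9)
= 10.44 + 0.45 + -0.019
= 10.871


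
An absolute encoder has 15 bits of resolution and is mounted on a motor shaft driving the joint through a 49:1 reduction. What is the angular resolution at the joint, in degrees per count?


counts = 2^15 = 32768
effective counts at joint = 32768 * 49 = 1605632
resolution = 360 / 1605632
= 2.2421e-04 deg/count


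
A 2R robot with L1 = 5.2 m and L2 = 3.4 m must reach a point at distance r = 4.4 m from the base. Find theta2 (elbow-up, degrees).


cos(theta2) = (r^2 - L1^2 - L2^2) / (2*L1*L2)
cos(theta2) = (19.36 - 27.04 - 11.56) / 35.36
cos(theta2) = -0.544118
theta2 = 122.9644 degrees


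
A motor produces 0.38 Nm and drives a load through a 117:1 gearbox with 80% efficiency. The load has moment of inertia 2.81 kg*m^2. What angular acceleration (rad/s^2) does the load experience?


tau_out = tau_motor * N * eta
= 0.38 * 117 * 0.8 = 35.568 Nm
alpha = tau_out / I = 35.568 / 2.81
= 12.6577 rad/s^2


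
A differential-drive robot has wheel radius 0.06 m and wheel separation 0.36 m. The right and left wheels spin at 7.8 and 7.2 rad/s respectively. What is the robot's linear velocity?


vR = r*wR = 0.06*7.8 = 0.468 m/s
vL = r*wL = 0.06*7.2 = 0.432 m/s
v = (vR+vL)/2 = 0.45 m/s
omega = (vR-vL)/L = 0.1 rad/s
linear velocity = 0.45 m/s


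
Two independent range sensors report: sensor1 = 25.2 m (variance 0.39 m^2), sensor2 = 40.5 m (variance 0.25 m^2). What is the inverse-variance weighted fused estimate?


w1 = (1/var1) / (1/var1 + 1/var2)
   = 2.5641 / (2.5641 + 4.0) = 0.3906
w2 = 1 - w1 = 0.6094
fused = w1*s1 + w2*s2 = 9.8438 + 24.6797
= 34.5234 m


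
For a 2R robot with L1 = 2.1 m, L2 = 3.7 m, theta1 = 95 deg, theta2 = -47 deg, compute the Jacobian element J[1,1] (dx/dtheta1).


J[1,1] = -L1*sin(t1) - L2*sin(t1+t2)
= -2.1*sin(95) - 3.7*sin(48)
= -4.8416


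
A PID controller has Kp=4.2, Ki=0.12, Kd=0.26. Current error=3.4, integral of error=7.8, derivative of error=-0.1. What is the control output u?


u = Kp*e + Ki*int(e) + Kd*de/dt
= 4.2*3.4 + 0.12*7.8 + 0.26*(-0.1)
= 14.28 + 0.936 + -0.026
= 15.19


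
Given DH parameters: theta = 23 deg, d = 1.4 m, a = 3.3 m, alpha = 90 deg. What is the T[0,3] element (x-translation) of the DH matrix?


T[0,3] = a * cos(theta)
= 3.3 * cos(23 deg)
= 3.3 * 0.9205
= 3.0377


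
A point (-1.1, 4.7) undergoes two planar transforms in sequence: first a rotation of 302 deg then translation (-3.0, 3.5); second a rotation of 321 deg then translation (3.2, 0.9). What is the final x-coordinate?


After transform 1:
x1 = cos(302)*-1.1 - sin(302)*4.7 + -3.0 = 0.4029
y1 = sin(302)*-1.1 + cos(302)*4.7 + 3.5 = 6.9235
After transform 2:
x2 = cos(321)*0.4029 - sin(321)*6.9235 + 3.2
= 7.8702


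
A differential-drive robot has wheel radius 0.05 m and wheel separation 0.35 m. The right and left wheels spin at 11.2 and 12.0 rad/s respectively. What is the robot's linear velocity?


vR = r*wR = 0.05*11.2 = 0.56 m/s
vL = r*wL = 0.05*12.0 = 0.6 m/s
v = (vR+vL)/2 = 0.58 m/s
omega = (vR-vL)/L = -0.1143 rad/s
linear velocity = 0.58 m/s


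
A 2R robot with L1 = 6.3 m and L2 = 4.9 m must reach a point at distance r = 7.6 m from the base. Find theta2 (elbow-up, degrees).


cos(theta2) = (r^2 - L1^2 - L2^2) / (2*L1*L2)
cos(theta2) = (57.76 - 39.69 - 24.01) / 61.74
cos(theta2) = -0.09621
theta2 = 95.521 degrees


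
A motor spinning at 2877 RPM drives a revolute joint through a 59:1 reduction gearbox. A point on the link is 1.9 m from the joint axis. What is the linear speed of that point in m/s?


omega_motor = 2877 * 2*pi/60 = 301.2787 rad/s
omega_joint = omega_motor / 59 = 5.1064 rad/s
v = omega_joint * r = 5.1064 * 1.9
= 9.7022 m/s


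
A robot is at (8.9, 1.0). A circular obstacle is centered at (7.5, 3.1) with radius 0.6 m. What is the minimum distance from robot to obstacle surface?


center_dist = sqrt((8.9-7.5)^2 + (1.0-3.1)^2)
= sqrt(1.96 + 4.41)
= 2.5239
min_dist = center_dist - radius = 2.5239 - 0.6 = 1.9239 m


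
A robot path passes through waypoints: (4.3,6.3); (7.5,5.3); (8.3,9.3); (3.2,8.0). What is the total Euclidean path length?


Segment lengths:
  seg1 = sqrt((3.2)^2 + (-1.0)^2) = 3.3526
  seg2 = sqrt((0.8)^2 + (4.0)^2) = 4.0792
  seg3 = sqrt((-5.1)^2 + (-1.3)^2) = 5.2631
Total = 12.6949


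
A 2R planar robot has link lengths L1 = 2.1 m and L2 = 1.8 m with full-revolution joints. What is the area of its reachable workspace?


r_max = L1 + L2 = 3.9 m
r_min = |L1 - L2| = 0.3 m
Area = pi*(r_max^2 - r_min^2)
= pi*(15.21 - 0.09)
= pi * 15.12
= 47.5009 m^2


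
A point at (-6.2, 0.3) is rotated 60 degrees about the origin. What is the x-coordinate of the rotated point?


x' = x*cos(theta) - y*sin(theta)
cos(60 deg) = 0.5, sin(60 deg) = 0.866
x' = -6.2 * 0.5 - 0.3 * 0.866
= -3.1 - 0.2598
= -3.3598


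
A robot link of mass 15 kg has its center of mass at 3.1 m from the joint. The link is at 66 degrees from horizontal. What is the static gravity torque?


tau = m*g*L*cos(angle)
= 15 * 9.81 * 3.1 * cos(66 deg)
= 15 * 9.81 * 3.1 * 0.4067
= 185.539 Nm


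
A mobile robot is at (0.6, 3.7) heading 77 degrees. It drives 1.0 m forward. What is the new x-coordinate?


x_new = x0 + d*cos(theta)
= 0.6 + 1.0*cos(77)
= 0.6 + 0.225
= 0.825


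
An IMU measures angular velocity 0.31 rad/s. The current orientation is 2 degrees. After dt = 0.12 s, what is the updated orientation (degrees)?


delta_theta = w * dt = 0.31 * 0.12 = 0.0372 rad
= 2.1314 deg
theta_new = 2 + 2.1314 = 4.1314 deg


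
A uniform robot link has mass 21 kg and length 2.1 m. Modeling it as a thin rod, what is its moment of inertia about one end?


I = (1/3) * m * L^2
= (1/3) * 21 * 2.1^2
= 0.333333 * 21 * 4.41
= 30.87 kg*m^2


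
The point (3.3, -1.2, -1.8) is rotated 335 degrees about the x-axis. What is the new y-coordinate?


Rotation about x-axis: y' = y*cos(theta) - z*sin(theta)
= -1.2 * 0.9063 - -1.8 * -0.4226
= -1.8483


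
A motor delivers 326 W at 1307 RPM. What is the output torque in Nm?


omega = 1307 * 2*pi/60 = 136.8687 rad/s
tau = P / omega = 326 / 136.8687
= 2.3818 Nm


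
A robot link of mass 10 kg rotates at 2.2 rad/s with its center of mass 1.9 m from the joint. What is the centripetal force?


F = m * omega^2 * r
= 10 * 2.2^2 * 1.9
= 10 * 4.84 * 1.9
= 91.96 N


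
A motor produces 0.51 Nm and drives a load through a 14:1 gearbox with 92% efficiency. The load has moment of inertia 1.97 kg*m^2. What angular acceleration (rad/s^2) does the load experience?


tau_out = tau_motor * N * eta
= 0.51 * 14 * 0.92 = 6.5688 Nm
alpha = tau_out / I = 6.5688 / 1.97
= 3.3344 rad/s^2


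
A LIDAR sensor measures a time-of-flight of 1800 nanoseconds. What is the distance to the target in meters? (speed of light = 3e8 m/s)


tof = 1800 ns = 1.8e-06 s
dist = c * tof / 2
= 3e8 * 1.8e-06 / 2
= 270.0 m


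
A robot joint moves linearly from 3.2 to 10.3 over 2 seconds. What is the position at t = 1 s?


s = t/T = 1/2 = 0.5
p(t) = p0 + (pf-p0)*s
= 3.2 + (10.3 - 3.2) * 0.5
= 6.75


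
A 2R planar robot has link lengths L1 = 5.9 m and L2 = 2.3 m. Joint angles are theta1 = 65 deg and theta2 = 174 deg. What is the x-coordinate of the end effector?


Convert angles to radians: theta1 = 1.1345, theta2 = 3.0369
x = L1*cos(theta1) + L2*cos(theta1+theta2)
x = 2.4934 + -1.1846
x = 1.3089


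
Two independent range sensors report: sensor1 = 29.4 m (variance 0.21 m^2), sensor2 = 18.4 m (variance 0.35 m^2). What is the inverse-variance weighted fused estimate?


w1 = (1/var1) / (1/var1 + 1/var2)
   = 4.7619 / (4.7619 + 2.8571) = 0.625
w2 = 1 - w1 = 0.375
fused = w1*s1 + w2*s2 = 18.375 + 6.9
= 25.275 m


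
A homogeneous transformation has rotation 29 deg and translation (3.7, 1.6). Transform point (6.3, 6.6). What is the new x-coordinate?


x' = cos(theta)*px - sin(theta)*py + tx
= 0.8746*6.3 - 0.4848*6.6 + 3.7
= 6.0104


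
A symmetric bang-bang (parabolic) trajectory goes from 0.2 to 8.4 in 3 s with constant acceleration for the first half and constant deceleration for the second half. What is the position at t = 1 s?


Symmetric rest-to-rest: each phase covers (pf-p0)/2 in time T/2. 0.5*a*(T/2)^2 = (pf-p0)/2 => a = 4*(pf-p0)/T^2
a = 4*(8.4-0.2)/3^2 = 3.6444
t = 1 is in the acceleration phase (t <= T/2).
p = p0 + 0.5*a*t^2 = 0.2 + 0.5*3.6444*1^2
= 2.0222


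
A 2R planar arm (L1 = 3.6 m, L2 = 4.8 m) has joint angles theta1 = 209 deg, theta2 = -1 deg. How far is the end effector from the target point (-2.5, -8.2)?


End effector via forward kinematics:
x = L1*cos(t1) + L2*cos(t1+t2) = -7.3868
y = L1*sin(t1) + L2*sin(t1+t2) = -3.9988
Distance to target:
d = sqrt((-2.5 - -7.3868)^2 + (-8.2 - -3.9988)^2)
= sqrt(23.8806 + 17.6503)
= 6.4444 m


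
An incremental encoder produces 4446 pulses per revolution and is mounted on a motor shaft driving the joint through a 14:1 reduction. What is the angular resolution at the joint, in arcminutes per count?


counts per rev = 4446
effective counts at joint = 4446 * 14 = 62244
resolution = 360*60 / 62244
= 0.347 arcmin/count


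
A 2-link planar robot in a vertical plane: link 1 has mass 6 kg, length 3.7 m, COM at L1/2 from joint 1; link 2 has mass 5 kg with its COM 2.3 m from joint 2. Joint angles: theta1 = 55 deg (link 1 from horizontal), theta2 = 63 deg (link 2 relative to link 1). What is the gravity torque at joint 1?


Horizontal distance from joint 1 to link-1 COM:
  x_c1 = (L1/2)*cos(t1) = 1.85 * 0.5736 = 1.0611 m
Horizontal distance from joint 1 to link-2 COM:
  x_c2 = L1*cos(t1) + Lc2*cos(t1+t2)
       = 3.7*0.5736 + 2.3*-0.4695 = 1.0424 m
tau1 = m1*g*x_c1 + m2*g*x_c2
     = 6*9.81*1.0611 + 5*9.81*1.0424
     = 62.4573 + 51.1321
     = 113.5894 Nm


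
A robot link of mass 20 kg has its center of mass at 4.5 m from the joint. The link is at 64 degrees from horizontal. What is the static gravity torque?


tau = m*g*L*cos(angle)
= 20 * 9.81 * 4.5 * cos(64 deg)
= 20 * 9.81 * 4.5 * 0.4384
= 387.0379 Nm


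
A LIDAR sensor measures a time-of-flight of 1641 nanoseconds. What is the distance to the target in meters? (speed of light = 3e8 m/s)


tof = 1641 ns = 1.641e-06 s
dist = c * tof / 2
= 3e8 * 1.641e-06 / 2
= 246.15 m


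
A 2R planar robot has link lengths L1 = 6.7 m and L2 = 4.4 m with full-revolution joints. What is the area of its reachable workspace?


r_max = L1 + L2 = 11.1 m
r_min = |L1 - L2| = 2.3 m
Area = pi*(r_max^2 - r_min^2)
= pi*(123.21 - 5.29)
= pi * 117.92
= 370.4566 m^2


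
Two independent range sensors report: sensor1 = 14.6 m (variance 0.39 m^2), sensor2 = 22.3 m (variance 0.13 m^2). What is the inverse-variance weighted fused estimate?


w1 = (1/var1) / (1/var1 + 1/var2)
   = 2.5641 / (2.5641 + 7.6923) = 0.25
w2 = 1 - w1 = 0.75
fused = w1*s1 + w2*s2 = 3.65 + 16.725
= 20.375 m


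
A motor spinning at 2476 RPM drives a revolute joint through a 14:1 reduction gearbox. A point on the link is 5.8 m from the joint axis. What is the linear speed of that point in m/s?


omega_motor = 2476 * 2*pi/60 = 259.2861 rad/s
omega_joint = omega_motor / 14 = 18.5204 rad/s
v = omega_joint * r = 18.5204 * 5.8
= 107.4185 m/s


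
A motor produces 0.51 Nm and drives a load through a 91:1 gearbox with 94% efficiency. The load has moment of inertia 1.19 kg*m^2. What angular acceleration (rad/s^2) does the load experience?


tau_out = tau_motor * N * eta
= 0.51 * 91 * 0.94 = 43.6254 Nm
alpha = tau_out / I = 43.6254 / 1.19
= 36.66 rad/s^2


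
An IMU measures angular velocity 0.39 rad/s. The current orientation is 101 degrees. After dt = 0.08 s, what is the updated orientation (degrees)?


delta_theta = w * dt = 0.39 * 0.08 = 0.0312 rad
= 1.7876 deg
theta_new = 101 + 1.7876 = 102.7876 deg


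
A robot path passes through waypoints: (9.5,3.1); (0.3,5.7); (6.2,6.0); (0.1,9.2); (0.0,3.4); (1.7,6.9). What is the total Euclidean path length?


Segment lengths:
  seg1 = sqrt((-9.2)^2 + (2.6)^2) = 9.5603
  seg2 = sqrt((5.9)^2 + (0.3)^2) = 5.9076
  seg3 = sqrt((-6.1)^2 + (3.2)^2) = 6.8884
  seg4 = sqrt((-0.1)^2 + (-5.8)^2) = 5.8009
  seg5 = sqrt((1.7)^2 + (3.5)^2) = 3.891
Total = 32.0482


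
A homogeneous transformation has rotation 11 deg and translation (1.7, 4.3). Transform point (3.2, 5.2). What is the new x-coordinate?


x' = cos(theta)*px - sin(theta)*py + tx
= 0.9816*3.2 - 0.1908*5.2 + 1.7
= 3.849


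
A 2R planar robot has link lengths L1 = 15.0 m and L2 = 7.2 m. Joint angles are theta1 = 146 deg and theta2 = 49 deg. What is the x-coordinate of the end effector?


Convert angles to radians: theta1 = 2.5482, theta2 = 0.8552
x = L1*cos(theta1) + L2*cos(theta1+theta2)
x = -12.4356 + -6.9547
x = -19.3902


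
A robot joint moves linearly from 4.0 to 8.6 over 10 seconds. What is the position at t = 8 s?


s = t/T = 8/10 = 0.8
p(t) = p0 + (pf-p0)*s
= 4.0 + (8.6 - 4.0) * 0.8
= 7.68


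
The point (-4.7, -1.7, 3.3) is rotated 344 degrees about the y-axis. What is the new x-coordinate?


Rotation about y-axis: x' = x*cos(theta) + z*sin(theta)
= -4.7 * 0.9613 + 3.3 * -0.2756
= -5.4275


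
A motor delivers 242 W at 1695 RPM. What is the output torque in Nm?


omega = 1695 * 2*pi/60 = 177.5 rad/s
tau = P / omega = 242 / 177.5
= 1.3634 Nm


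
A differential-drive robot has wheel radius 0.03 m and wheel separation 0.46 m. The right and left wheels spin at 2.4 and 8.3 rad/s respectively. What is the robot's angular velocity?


vR = r*wR = 0.03*2.4 = 0.072 m/s
vL = r*wL = 0.03*8.3 = 0.249 m/s
v = (vR+vL)/2 = 0.1605 m/s
omega = (vR-vL)/L = -0.3848 rad/s
angular velocity = -0.3848 rad/s


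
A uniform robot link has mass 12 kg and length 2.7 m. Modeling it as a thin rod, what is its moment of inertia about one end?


I = (1/3) * m * L^2
= (1/3) * 12 * 2.7^2
= 0.333333 * 12 * 7.29
= 29.16 kg*m^2


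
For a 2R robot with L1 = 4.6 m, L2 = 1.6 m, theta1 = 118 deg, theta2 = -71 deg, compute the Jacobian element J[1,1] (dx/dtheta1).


J[1,1] = -L1*sin(t1) - L2*sin(t1+t2)
= -4.6*sin(118) - 1.6*sin(47)
= -5.2317


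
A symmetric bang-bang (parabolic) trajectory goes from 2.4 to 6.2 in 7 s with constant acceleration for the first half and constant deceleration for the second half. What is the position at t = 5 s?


Symmetric rest-to-rest: each phase covers (pf-p0)/2 in time T/2. 0.5*a*(T/2)^2 = (pf-p0)/2 => a = 4*(pf-p0)/T^2
a = 4*(6.2-2.4)/7^2 = 0.3102
t = 5 is in the deceleration phase (t > T/2).
p = pf - 0.5*a*(T-t)^2 = 6.2 - 0.5*0.3102*2^2
= 5.5796


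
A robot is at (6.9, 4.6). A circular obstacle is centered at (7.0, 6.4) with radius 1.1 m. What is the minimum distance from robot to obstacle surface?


center_dist = sqrt((6.9-7.0)^2 + (4.6-6.4)^2)
= sqrt(0.01 + 3.24)
= 1.8028
min_dist = center_dist - radius = 1.8028 - 1.1 = 0.7028 m


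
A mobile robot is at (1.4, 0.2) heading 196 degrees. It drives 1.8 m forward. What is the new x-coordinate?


x_new = x0 + d*cos(theta)
= 1.4 + 1.8*cos(196)
= 1.4 + -1.7303
= -0.3303


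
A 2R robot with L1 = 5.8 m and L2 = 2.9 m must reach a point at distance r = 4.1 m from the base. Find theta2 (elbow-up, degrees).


cos(theta2) = (r^2 - L1^2 - L2^2) / (2*L1*L2)
cos(theta2) = (16.81 - 33.64 - 8.41) / 33.64
cos(theta2) = -0.750297
theta2 = 138.6161 degrees


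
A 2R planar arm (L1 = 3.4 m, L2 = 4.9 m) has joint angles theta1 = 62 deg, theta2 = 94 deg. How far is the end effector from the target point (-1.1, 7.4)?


End effector via forward kinematics:
x = L1*cos(t1) + L2*cos(t1+t2) = -2.8802
y = L1*sin(t1) + L2*sin(t1+t2) = 4.995
Distance to target:
d = sqrt((-1.1 - -2.8802)^2 + (7.4 - 4.995)^2)
= sqrt(3.169 + 5.7839)
= 2.9921 m


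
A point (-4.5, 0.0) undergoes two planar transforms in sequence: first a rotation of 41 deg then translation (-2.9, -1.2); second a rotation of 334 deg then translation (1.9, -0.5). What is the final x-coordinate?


After transform 1:
x1 = cos(41)*-4.5 - sin(41)*0.0 + -2.9 = -6.2962
y1 = sin(41)*-4.5 + cos(41)*0.0 + -1.2 = -4.1523
After transform 2:
x2 = cos(334)*-6.2962 - sin(334)*-4.1523 + 1.9
= -5.5792


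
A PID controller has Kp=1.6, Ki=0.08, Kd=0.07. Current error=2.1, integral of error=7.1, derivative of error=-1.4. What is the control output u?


u = Kp*e + Ki*int(e) + Kd*de/dt
= 1.6*2.1 + 0.08*7.1 + 0.07*(-1.4)
= 3.36 + 0.568 + -0.098
= 3.83


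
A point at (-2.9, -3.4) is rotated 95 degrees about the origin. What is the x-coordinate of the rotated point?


x' = x*cos(theta) - y*sin(theta)
cos(95 deg) = -0.0872, sin(95 deg) = 0.9962
x' = -2.9 * -0.0872 - -3.4 * 0.9962
= 0.2528 - -3.3871
= 3.6398


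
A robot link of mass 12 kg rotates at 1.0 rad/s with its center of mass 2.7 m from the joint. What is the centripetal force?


F = m * omega^2 * r
= 12 * 1.0^2 * 2.7
= 12 * 1.0 * 2.7
= 32.4 N


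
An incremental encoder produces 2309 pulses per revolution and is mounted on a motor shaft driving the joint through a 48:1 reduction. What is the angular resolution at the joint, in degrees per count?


counts per rev = 2309
effective counts at joint = 2309 * 48 = 110832
resolution = 360 / 110832
= 0.0032 deg/count


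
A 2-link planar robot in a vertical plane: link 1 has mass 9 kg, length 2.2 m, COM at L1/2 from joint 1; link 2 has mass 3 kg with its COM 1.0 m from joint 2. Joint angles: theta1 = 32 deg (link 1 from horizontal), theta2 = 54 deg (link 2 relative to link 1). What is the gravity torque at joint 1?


Horizontal distance from joint 1 to link-1 COM:
  x_c1 = (L1/2)*cos(t1) = 1.1 * 0.848 = 0.9329 m
Horizontal distance from joint 1 to link-2 COM:
  x_c2 = L1*cos(t1) + Lc2*cos(t1+t2)
       = 2.2*0.848 + 1.0*0.0698 = 1.9355 m
tau1 = m1*g*x_c1 + m2*g*x_c2
     = 9*9.81*0.9329 + 3*9.81*1.9355
     = 82.3616 + 56.9607
     = 139.3222 Nm


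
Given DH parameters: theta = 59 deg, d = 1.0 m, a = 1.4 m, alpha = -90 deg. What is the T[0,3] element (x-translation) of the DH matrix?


T[0,3] = a * cos(theta)
= 1.4 * cos(59 deg)
= 1.4 * 0.515
= 0.7211


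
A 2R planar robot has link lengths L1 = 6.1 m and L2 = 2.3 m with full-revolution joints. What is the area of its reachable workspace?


r_max = L1 + L2 = 8.4 m
r_min = |L1 - L2| = 3.8 m
Area = pi*(r_max^2 - r_min^2)
= pi*(70.56 - 14.44)
= pi * 56.12
= 176.3062 m^2


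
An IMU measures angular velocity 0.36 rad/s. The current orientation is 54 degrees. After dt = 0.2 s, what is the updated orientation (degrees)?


delta_theta = w * dt = 0.36 * 0.2 = 0.072 rad
= 4.1253 deg
theta_new = 54 + 4.1253 = 58.1253 deg


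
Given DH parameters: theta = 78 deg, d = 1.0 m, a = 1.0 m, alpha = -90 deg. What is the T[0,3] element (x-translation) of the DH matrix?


T[0,3] = a * cos(theta)
= 1.0 * cos(78 deg)
= 1.0 * 0.2079
= 0.2079


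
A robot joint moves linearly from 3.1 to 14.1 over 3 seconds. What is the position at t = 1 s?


s = t/T = 1/3 = 0.3333
p(t) = p0 + (pf-p0)*s
= 3.1 + (14.1 - 3.1) * 0.3333
= 6.7667


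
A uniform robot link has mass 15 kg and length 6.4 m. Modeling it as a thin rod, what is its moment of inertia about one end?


I = (1/3) * m * L^2
= (1/3) * 15 * 6.4^2
= 0.333333 * 15 * 40.96
= 204.8 kg*m^2


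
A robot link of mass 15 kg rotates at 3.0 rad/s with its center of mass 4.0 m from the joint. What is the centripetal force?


F = m * omega^2 * r
= 15 * 3.0^2 * 4.0
= 15 * 9.0 * 4.0
= 540.0 N


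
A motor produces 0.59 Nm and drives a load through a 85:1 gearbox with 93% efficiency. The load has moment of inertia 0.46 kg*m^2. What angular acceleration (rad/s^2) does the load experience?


tau_out = tau_motor * N * eta
= 0.59 * 85 * 0.93 = 46.6395 Nm
alpha = tau_out / I = 46.6395 / 0.46
= 101.3902 rad/s^2


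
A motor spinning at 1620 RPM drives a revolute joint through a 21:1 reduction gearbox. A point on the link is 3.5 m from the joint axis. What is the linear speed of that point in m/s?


omega_motor = 1620 * 2*pi/60 = 169.646 rad/s
omega_joint = omega_motor / 21 = 8.0784 rad/s
v = omega_joint * r = 8.0784 * 3.5
= 28.2743 m/s


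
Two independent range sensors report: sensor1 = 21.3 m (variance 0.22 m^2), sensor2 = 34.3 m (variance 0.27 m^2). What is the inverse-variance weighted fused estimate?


w1 = (1/var1) / (1/var1 + 1/var2)
   = 4.5455 / (4.5455 + 3.7037) = 0.551
w2 = 1 - w1 = 0.449
fused = w1*s1 + w2*s2 = 11.7367 + 15.4
= 27.1367 m


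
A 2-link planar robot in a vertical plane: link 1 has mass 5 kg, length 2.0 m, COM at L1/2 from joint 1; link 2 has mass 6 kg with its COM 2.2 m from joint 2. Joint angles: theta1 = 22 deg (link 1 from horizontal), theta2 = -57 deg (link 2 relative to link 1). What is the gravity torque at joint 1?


Horizontal distance from joint 1 to link-1 COM:
  x_c1 = (L1/2)*cos(t1) = 1.0 * 0.9272 = 0.9272 m
Horizontal distance from joint 1 to link-2 COM:
  x_c2 = L1*cos(t1) + Lc2*cos(t1+t2)
       = 2.0*0.9272 + 2.2*0.8192 = 3.6565 m
tau1 = m1*g*x_c1 + m2*g*x_c2
     = 5*9.81*0.9272 + 6*9.81*3.6565
     = 45.4784 + 215.2217
     = 260.7001 Nm
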